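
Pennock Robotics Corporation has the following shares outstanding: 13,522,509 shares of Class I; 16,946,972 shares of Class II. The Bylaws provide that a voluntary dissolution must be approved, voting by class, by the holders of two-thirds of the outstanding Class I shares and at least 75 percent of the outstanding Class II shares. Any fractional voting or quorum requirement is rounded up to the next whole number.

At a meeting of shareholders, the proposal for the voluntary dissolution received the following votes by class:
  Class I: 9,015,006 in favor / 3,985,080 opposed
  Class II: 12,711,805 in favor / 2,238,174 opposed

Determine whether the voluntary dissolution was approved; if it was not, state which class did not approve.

Class I: 2/3 of 13522509 = 9015006; 9,015,006 required, 9,015,006 in favor — approved.
Class II: 3/4 of 16946972 = 12710229; 12,710,229 required, 12,711,805 in favor — approved.

Approved — every class gave the required vote.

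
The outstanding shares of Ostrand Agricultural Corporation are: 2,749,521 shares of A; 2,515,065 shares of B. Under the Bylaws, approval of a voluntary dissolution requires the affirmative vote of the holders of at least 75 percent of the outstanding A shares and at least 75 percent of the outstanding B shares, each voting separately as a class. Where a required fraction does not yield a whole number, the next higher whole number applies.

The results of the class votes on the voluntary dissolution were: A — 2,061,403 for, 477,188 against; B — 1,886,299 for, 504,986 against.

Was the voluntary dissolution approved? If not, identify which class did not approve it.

A: 3/4 of 2749521 = 2062140.75, rounded up to 2062141; 2,062,141 required, 2,061,403 in favor — not approved.
B: 3/4 of 2515065 = 1886298.75, rounded up to 1886299; 1,886,299 required, 1,886,299 in favor — approved.

Not approved — the A shares did not give the required vote.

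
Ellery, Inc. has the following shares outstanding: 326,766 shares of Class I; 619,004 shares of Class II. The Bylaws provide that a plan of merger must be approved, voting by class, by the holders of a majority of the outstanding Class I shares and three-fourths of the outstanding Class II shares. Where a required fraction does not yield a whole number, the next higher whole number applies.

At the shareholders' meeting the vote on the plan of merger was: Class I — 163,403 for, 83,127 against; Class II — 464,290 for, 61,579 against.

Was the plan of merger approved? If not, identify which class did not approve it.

Class I: a majority of 326766 is 163384; 163,384 required, 163,403 in favor — approved.
Class II: 3/4 of 619004 = 464253; 464,253 required, 464,290 in favor — approved.

Approved — every class gave the required vote.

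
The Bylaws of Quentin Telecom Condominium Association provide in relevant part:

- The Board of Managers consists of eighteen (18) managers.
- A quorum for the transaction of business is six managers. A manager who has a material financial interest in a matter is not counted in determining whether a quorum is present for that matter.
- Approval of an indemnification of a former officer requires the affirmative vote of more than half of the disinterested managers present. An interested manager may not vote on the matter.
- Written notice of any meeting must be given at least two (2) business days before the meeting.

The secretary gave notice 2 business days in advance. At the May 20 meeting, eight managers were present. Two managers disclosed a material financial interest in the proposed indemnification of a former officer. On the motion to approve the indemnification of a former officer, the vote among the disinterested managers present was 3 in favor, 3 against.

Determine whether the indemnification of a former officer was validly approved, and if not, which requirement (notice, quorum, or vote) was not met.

Notice: 2 business days given; 2 required (2 ≥ 2). Satisfied.
Quorum: 8 present, but the 2 interested managers do not count, leaving 6. Quorum is 6. Satisfied.
Vote: the indemnification of a former officer requires a majority of the disinterested managers present (8 − 2 = 6). A majority of 6 is 4, so 4 affirmative votes are needed; 3 voted in favor. Not satisfied.

Invalid — vote requirement not satisfied.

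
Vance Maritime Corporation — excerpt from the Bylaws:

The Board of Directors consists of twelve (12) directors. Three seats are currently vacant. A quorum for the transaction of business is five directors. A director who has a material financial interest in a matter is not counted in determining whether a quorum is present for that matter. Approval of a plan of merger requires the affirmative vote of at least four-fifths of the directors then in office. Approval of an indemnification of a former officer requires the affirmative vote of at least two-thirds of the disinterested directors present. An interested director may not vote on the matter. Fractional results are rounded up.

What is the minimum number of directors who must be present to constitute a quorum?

The quorum is fixed at 5.

5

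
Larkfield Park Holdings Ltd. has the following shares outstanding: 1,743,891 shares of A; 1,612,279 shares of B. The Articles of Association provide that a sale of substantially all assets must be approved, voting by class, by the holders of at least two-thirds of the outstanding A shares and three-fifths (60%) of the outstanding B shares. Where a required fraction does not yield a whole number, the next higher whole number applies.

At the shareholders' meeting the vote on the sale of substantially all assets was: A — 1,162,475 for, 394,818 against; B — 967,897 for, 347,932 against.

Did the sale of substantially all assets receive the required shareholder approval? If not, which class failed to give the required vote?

A: 2/3 of 1743891 = 1162594; 1,162,594 required, 1,162,475 in favor — not approved.
B: 3/5 of 1612279 = 967367.40, rounded up to 967368; 967,368 required, 967,897 in favor — approved.

Not approved — the A shares did not give the required vote.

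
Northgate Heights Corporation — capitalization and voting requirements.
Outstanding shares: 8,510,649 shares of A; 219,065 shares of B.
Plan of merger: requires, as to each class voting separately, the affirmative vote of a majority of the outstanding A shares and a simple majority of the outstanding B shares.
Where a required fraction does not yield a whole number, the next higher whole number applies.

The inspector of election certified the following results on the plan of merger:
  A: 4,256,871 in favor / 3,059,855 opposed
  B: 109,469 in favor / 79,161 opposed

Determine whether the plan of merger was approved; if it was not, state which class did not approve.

Not approved — the B shares did not give the required vote.

A: a majority of 8510649 is 4255325; 4,255,325 required, 4,256,871 in favor — approved.
B: a majority of 219065 is 109533; 109,533 required, 109,469 in favor — not approved.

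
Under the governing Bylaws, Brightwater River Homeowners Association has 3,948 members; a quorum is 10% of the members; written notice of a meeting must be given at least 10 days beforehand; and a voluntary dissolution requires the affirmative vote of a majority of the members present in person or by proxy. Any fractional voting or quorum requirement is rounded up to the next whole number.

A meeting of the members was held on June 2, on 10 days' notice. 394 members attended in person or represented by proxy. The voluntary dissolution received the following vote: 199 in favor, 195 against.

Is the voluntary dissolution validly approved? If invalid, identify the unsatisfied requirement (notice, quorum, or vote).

Notice: 10 days given; 10 required. Satisfied.
Quorum: 10% of 3,948 = 394.80, rounded up to 395; 394 present. Not satisfied.
Vote: requires a majority of those present (394); a majority of 394 is 198, so 198 needed; 199 in favor. Satisfied.

Invalid — quorum requirement not satisfied.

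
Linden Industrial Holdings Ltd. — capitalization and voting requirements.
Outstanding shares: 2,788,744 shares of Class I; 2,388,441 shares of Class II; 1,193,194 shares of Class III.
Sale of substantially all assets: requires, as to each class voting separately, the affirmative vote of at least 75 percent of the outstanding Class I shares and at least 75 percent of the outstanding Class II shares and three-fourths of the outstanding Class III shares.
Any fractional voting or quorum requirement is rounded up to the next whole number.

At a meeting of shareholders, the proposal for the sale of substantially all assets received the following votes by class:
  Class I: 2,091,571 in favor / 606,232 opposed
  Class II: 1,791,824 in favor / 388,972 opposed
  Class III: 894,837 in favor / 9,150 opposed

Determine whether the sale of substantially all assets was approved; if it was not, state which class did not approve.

Not approved — the Class III shares did not give the required vote.

Class I: 3/4 of 2788744 = 2091558; 2,091,558 required, 2,091,571 in favor — approved.
Class II: 3/4 of 2388441 = 1791330.75, rounded up to 1791331; 1,791,331 required, 1,791,824 in favor — approved.
Class III: 3/4 of 1193194 = 894895.50, rounded up to 894896; 894,896 required, 894,837 in favor — not approved.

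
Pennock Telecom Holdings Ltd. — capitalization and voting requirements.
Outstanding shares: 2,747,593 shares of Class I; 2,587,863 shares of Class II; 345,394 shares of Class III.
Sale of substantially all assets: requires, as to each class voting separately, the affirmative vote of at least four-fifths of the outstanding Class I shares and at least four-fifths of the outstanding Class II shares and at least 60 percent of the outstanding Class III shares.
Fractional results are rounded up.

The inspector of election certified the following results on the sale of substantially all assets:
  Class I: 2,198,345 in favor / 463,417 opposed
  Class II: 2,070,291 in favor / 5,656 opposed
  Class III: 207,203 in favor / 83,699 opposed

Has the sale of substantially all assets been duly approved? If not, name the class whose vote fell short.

Not approved — the Class III shares did not give the required vote.

Class I: 4/5 of 2747593 = 2198074.40, rounded up to 2198075; 2,198,075 required, 2,198,345 in favor — approved.
Class II: 4/5 of 2587863 = 2070290.40, rounded up to 2070291; 2,070,291 required, 2,070,291 in favor — approved.
Class III: 3/5 of 345394 = 207236.40, rounded up to 207237; 207,237 required, 207,203 in favor — not approved.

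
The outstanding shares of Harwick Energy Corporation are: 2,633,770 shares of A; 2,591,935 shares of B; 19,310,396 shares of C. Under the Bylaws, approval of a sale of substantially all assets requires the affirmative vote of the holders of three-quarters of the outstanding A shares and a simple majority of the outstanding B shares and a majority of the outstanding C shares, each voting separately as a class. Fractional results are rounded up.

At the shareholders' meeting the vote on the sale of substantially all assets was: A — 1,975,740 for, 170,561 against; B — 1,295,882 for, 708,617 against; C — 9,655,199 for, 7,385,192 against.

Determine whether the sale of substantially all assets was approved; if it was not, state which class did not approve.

A: 3/4 of 2633770 = 1975327.50, rounded up to 1975328; 1,975,328 required, 1,975,740 in favor — approved.
B: a majority of 2591935 is 1295968; 1,295,968 required, 1,295,882 in favor — not approved.
C: a majority of 19310396 is 9655199; 9,655,199 required, 9,655,199 in favor — approved.

Not approved — the B shares did not give the required vote.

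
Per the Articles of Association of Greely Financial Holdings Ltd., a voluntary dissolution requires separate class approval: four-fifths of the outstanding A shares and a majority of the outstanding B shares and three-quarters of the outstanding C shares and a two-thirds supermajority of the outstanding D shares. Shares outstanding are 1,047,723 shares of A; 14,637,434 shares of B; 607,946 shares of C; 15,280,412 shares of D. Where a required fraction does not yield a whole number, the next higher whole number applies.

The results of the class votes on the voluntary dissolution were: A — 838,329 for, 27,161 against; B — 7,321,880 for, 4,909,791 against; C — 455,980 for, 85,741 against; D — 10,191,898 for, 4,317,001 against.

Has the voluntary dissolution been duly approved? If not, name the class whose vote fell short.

A: 4/5 of 1047723 = 838178.40, rounded up to 838179; 838,179 required, 838,329 in favor — approved.
B: a majority of 14637434 is 7318718; 7,318,718 required, 7,321,880 in favor — approved.
C: 3/4 of 607946 = 455959.50, rounded up to 455960; 455,960 required, 455,980 in favor — approved.
D: 2/3 of 15280412 = 10186941.33, rounded up to 10186942; 10,186,942 required, 10,191,898 in favor — approved.

Approved — every class gave the required vote.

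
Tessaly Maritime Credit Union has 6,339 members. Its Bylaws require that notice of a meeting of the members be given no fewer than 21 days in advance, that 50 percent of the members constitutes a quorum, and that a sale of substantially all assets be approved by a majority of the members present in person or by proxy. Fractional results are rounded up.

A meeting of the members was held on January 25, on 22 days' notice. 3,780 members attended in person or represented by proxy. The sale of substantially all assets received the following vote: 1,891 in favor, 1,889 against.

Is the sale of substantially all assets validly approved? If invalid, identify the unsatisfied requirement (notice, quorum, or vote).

Notice: 22 days given; 21 required. Satisfied.
Quorum: 50% of 6,339 = 3,169.50, rounded up to 3,170; 3,780 present. Satisfied.
Vote: requires a majority of those present (3,780); a majority of 3780 is 1891, so 1,891 needed; 1,891 in favor. Satisfied.

Valid — all requirements satisfied.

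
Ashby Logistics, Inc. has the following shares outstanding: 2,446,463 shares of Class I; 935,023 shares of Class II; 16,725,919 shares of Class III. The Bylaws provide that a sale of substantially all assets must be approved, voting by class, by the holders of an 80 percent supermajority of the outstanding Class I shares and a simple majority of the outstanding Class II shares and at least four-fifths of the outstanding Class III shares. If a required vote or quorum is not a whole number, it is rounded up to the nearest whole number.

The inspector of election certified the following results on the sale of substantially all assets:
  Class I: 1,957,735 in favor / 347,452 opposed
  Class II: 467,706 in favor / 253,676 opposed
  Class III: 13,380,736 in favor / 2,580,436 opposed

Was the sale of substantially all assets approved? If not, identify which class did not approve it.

Class I: 4/5 of 2446463 = 1957170.40, rounded up to 1957171; 1,957,171 required, 1,957,735 in favor — approved.
Class II: a majority of 935023 is 467512; 467,512 required, 467,706 in favor — approved.
Class III: 4/5 of 16725919 = 13380735.20, rounded up to 13380736; 13,380,736 required, 13,380,736 in favor — approved.

Approved — every class gave the required vote.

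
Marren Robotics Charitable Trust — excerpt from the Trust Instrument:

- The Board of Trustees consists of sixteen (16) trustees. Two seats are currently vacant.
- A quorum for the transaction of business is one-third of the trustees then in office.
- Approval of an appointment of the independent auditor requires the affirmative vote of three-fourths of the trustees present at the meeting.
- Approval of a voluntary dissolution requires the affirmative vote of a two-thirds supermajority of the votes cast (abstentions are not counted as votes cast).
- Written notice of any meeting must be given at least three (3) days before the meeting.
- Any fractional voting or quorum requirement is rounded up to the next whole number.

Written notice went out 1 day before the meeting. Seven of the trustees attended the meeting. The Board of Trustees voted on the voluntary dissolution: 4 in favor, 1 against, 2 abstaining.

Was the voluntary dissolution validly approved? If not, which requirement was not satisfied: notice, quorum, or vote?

Invalid — notice requirement not satisfied.

Notice: 1 day given; 3 required (1 < 3). Not satisfied.
Quorum: 7 present; quorum is 5. Satisfied.
Vote: the voluntary dissolution requires two-thirds of the votes cast (7 present − 2 abstaining = 5). 2/3 of 5 = 3.33, rounded up to 4, so 4 affirmative votes are needed; 4 voted in favor. Satisfied.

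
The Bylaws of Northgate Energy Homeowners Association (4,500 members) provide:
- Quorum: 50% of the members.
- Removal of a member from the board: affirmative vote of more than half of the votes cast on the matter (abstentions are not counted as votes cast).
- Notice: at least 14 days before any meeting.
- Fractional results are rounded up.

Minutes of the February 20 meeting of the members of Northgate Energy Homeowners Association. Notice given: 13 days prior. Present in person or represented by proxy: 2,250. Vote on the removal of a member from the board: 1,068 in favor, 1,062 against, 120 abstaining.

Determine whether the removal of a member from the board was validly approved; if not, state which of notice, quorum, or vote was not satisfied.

Invalid — notice requirement not satisfied.

Notice: 13 days given; 14 required. Not satisfied.
Quorum: 50% of 4,500 = 2,250; 2,250 present. Satisfied.
Vote: requires a majority of the votes cast (2,250 − 120 abstaining = 2,130); a majority of 2130 is 1066, so 1,066 needed; 1,068 in favor. Satisfied.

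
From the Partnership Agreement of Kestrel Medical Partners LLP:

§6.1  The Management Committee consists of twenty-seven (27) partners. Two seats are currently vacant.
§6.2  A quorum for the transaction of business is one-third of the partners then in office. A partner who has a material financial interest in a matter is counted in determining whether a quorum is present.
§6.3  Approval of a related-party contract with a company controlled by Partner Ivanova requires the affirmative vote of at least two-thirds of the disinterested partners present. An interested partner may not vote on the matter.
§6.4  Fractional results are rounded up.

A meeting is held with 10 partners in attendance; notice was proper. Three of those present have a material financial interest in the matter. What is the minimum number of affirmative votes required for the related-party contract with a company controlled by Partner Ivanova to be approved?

The related-party contract with a company controlled by Partner Ivanova requires two-thirds of the disinterested partners present (10 − 3 = 7).
2/3 of 7 = 4.67, rounded up to 5.

5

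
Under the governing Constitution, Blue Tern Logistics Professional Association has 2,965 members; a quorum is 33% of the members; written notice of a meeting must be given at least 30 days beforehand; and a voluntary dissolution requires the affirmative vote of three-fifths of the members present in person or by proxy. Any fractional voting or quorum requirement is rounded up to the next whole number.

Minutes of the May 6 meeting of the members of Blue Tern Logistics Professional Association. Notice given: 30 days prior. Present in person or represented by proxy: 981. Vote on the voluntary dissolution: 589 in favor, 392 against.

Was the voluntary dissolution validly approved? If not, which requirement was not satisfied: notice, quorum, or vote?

Notice: 30 days given; 30 required. Satisfied.
Quorum: 33% of 2,965 = 978.45, rounded up to 979; 981 present. Satisfied.
Vote: requires three-fifths of those present (981); 3/5 of 981 = 588.60, rounded up to 589, so 589 needed; 589 in favor. Satisfied.

Valid — all requirements satisfied.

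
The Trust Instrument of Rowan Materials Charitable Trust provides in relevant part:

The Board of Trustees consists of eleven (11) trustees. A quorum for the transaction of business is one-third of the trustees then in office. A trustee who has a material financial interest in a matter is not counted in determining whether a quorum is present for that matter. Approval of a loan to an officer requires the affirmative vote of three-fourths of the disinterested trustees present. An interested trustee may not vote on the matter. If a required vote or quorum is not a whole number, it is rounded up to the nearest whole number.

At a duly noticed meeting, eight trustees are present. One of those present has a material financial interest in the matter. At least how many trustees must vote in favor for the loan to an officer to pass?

6

The loan to an officer requires three-fourths of the disinterested trustees present (8 − 1 = 7).
3/4 of 7 = 5.25, rounded up to 6.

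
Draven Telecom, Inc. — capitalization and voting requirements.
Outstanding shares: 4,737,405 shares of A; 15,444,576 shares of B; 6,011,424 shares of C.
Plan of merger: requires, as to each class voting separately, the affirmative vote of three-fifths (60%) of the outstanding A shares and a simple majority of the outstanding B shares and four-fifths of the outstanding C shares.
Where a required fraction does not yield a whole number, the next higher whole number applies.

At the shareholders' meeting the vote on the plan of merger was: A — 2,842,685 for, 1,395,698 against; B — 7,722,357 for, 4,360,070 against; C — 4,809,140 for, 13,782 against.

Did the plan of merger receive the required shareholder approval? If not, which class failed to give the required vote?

A: 3/5 of 4737405 = 2842443; 2,842,443 required, 2,842,685 in favor — approved.
B: a majority of 15444576 is 7722289; 7,722,289 required, 7,722,357 in favor — approved.
C: 4/5 of 6011424 = 4809139.20, rounded up to 4809140; 4,809,140 required, 4,809,140 in favor — approved.

Approved — every class gave the required vote.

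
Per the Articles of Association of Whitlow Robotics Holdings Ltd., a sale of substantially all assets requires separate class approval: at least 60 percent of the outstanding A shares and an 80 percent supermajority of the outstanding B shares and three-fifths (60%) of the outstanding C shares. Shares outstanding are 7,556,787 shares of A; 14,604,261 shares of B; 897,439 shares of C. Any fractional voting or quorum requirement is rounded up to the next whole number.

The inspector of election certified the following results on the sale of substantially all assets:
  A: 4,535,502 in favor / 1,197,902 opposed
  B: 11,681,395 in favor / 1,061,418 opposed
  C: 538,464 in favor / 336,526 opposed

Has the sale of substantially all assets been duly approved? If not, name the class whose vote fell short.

A: 3/5 of 7556787 = 4534072.20, rounded up to 4534073; 4,534,073 required, 4,535,502 in favor — approved.
B: 4/5 of 14604261 = 11683408.80, rounded up to 11683409; 11,683,409 required, 11,681,395 in favor — not approved.
C: 3/5 of 897439 = 538463.40, rounded up to 538464; 538,464 required, 538,464 in favor — approved.

Not approved — the B shares did not give the required vote.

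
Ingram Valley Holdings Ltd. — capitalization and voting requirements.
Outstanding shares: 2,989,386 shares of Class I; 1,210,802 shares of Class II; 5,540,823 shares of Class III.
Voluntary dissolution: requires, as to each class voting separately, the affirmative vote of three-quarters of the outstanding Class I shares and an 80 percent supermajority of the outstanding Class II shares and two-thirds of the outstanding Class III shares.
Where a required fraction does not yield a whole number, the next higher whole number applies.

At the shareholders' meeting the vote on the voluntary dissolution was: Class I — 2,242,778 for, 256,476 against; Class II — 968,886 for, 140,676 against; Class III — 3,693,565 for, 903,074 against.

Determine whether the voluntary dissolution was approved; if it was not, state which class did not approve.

Class I: 3/4 of 2989386 = 2242039.50, rounded up to 2242040; 2,242,040 required, 2,242,778 in favor — approved.
Class II: 4/5 of 1210802 = 968641.60, rounded up to 968642; 968,642 required, 968,886 in favor — approved.
Class III: 2/3 of 5540823 = 3693882; 3,693,882 required, 3,693,565 in favor — not approved.

Not approved — the Class III shares did not give the required vote.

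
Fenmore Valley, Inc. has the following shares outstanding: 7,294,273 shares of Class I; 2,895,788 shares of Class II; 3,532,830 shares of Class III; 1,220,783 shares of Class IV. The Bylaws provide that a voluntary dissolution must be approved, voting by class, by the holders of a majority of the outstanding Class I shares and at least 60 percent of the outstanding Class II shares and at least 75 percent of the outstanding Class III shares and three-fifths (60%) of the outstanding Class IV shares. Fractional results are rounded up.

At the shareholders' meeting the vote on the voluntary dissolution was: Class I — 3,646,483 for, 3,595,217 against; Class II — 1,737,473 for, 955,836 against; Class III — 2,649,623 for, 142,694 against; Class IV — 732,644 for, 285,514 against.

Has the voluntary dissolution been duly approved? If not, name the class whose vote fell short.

Not approved — the Class I shares did not give the required vote.

Class I: a majority of 7294273 is 3647137; 3,647,137 required, 3,646,483 in favor — not approved.
Class II: 3/5 of 2895788 = 1737472.80, rounded up to 1737473; 1,737,473 required, 1,737,473 in favor — approved.
Class III: 3/4 of 3532830 = 2649622.50, rounded up to 2649623; 2,649,623 required, 2,649,623 in favor — approved.
Class IV: 3/5 of 1220783 = 732469.80, rounded up to 732470; 732,470 required, 732,644 in favor — approved.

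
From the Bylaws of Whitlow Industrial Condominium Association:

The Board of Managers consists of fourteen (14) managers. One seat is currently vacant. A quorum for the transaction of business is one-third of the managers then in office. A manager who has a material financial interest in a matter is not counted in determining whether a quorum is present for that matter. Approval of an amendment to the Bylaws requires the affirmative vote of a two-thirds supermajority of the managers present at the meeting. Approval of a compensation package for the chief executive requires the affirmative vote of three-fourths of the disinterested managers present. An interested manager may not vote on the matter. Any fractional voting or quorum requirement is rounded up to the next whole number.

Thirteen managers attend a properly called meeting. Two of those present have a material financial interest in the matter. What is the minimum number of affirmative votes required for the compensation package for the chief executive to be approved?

9

The compensation package for the chief executive requires three-fourths of the disinterested managers present (13 − 2 = 11).
3/4 of 11 = 8.25, rounded up to 9.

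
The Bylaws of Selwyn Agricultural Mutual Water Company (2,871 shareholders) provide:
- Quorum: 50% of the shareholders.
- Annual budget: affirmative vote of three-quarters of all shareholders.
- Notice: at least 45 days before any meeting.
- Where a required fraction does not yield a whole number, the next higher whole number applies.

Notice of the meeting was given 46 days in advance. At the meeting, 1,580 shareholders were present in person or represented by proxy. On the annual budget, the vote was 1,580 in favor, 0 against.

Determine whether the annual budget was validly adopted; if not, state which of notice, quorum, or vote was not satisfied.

Notice: 46 days given; 45 required. Satisfied.
Quorum: 50% of 2,871 = 1,435.50, rounded up to 1,436; 1,580 present. Satisfied.
Vote: requires three-fourths of all shareholders (2,871); 3/4 of 2871 = 2153.25, rounded up to 2154, so 2,154 needed; 1,580 in favor. Not satisfied.

Invalid — vote requirement not satisfied.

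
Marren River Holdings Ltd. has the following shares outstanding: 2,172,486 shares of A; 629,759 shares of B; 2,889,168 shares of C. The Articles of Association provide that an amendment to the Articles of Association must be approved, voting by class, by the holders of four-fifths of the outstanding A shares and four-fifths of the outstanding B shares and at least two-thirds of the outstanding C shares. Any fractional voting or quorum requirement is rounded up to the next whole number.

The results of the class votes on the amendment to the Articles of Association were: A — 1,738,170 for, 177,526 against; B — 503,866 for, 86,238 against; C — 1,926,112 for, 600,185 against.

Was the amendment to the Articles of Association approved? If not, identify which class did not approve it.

A: 4/5 of 2172486 = 1737988.80, rounded up to 1737989; 1,737,989 required, 1,738,170 in favor — approved.
B: 4/5 of 629759 = 503807.20, rounded up to 503808; 503,808 required, 503,866 in favor — approved.
C: 2/3 of 2889168 = 1926112; 1,926,112 required, 1,926,112 in favor — approved.

Approved — every class gave the required vote.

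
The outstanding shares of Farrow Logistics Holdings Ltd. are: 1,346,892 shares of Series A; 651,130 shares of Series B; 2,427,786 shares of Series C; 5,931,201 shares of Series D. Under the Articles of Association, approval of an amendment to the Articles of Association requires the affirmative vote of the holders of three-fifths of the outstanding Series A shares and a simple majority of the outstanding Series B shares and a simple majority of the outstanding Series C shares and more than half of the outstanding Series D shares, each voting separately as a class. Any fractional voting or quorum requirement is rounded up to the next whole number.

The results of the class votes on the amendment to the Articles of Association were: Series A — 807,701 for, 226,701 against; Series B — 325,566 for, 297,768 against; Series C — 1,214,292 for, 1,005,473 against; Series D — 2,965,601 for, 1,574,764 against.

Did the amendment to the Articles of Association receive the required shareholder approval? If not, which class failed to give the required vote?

Series A: 3/5 of 1346892 = 808135.20, rounded up to 808136; 808,136 required, 807,701 in favor — not approved.
Series B: a majority of 651130 is 325566; 325,566 required, 325,566 in favor — approved.
Series C: a majority of 2427786 is 1213894; 1,213,894 required, 1,214,292 in favor — approved.
Series D: a majority of 5931201 is 2965601; 2,965,601 required, 2,965,601 in favor — approved.

Not approved — the Series A shares did not give the required vote.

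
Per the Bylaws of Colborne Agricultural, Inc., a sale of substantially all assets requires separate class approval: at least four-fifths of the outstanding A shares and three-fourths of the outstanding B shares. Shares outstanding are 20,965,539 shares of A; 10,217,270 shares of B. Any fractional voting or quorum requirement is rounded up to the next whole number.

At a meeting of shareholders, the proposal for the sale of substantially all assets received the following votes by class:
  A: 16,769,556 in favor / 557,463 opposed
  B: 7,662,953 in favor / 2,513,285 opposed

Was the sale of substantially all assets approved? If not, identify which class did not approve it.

A: 4/5 of 20965539 = 16772431.20, rounded up to 16772432; 16,772,432 required, 16,769,556 in favor — not approved.
B: 3/4 of 10217270 = 7662952.50, rounded up to 7662953; 7,662,953 required, 7,662,953 in favor — approved.

Not approved — the A shares did not give the required vote.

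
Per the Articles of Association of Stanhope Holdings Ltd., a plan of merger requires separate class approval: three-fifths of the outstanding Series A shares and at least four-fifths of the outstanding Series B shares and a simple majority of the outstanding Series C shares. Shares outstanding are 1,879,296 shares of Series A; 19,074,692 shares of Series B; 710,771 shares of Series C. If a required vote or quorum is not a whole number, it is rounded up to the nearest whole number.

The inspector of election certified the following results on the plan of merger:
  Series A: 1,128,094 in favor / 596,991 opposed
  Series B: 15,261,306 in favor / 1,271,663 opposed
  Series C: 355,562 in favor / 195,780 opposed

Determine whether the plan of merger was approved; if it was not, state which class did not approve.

Series A: 3/5 of 1879296 = 1127577.60, rounded up to 1127578; 1,127,578 required, 1,128,094 in favor — approved.
Series B: 4/5 of 19074692 = 15259753.60, rounded up to 15259754; 15,259,754 required, 15,261,306 in favor — approved.
Series C: a majority of 710771 is 355386; 355,386 required, 355,562 in favor — approved.

Approved — every class gave the required vote.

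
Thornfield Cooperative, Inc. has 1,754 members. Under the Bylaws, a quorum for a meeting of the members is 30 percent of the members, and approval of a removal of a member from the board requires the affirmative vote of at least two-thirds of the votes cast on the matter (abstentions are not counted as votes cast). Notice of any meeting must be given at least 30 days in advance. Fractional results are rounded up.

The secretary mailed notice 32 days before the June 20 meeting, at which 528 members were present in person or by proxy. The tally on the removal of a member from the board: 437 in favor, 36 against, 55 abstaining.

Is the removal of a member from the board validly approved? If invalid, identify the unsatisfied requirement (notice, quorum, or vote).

Valid — all requirements satisfied.

Notice: 32 days given; 30 required. Satisfied.
Quorum: 30% of 1,754 = 526.20, rounded up to 527; 528 present. Satisfied.
Vote: requires two-thirds of the votes cast (528 − 55 abstaining = 473); 2/3 of 473 = 315.33, rounded up to 316, so 316 needed; 437 in favor. Satisfied.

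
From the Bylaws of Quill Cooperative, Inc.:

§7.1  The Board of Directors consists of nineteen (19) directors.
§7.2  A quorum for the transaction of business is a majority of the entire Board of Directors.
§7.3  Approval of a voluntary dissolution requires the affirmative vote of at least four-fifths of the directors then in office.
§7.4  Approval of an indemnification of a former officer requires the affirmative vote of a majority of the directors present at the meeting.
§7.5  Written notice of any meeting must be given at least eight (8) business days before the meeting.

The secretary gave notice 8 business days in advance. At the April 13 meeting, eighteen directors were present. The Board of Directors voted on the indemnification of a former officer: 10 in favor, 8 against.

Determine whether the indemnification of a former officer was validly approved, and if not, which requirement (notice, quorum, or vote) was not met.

Valid — all requirements satisfied.

Notice: 8 business days given; 8 required (8 ≥ 8). Satisfied.
Quorum: 18 present; quorum is 10. Satisfied.
Vote: the indemnification of a former officer requires a majority of the directors present (18). A majority of 18 is 10, so 10 affirmative votes are needed; 10 voted in favor. Satisfied.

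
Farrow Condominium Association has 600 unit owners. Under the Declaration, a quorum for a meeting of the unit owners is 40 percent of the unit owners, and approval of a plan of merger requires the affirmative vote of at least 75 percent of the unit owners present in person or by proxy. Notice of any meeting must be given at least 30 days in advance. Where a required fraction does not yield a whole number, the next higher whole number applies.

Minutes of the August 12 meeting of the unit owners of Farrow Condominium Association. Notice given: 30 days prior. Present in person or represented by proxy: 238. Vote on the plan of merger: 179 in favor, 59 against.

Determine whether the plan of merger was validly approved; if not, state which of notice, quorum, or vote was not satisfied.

Notice: 30 days given; 30 required. Satisfied.
Quorum: 40% of 600 = 240; 238 present. Not satisfied.
Vote: requires three-fourths of those present (238); 3/4 of 238 = 178.50, rounded up to 179, so 179 needed; 179 in favor. Satisfied.

Invalid — quorum requirement not satisfied.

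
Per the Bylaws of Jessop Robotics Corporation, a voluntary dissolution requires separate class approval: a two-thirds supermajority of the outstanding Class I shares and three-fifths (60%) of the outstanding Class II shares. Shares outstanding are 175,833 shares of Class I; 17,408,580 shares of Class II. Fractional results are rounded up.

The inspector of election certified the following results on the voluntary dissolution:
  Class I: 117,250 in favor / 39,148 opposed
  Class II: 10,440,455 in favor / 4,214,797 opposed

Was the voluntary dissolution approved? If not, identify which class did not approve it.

Not approved — the Class II shares did not give the required vote.

Class I: 2/3 of 175833 = 117222; 117,222 required, 117,250 in favor — approved.
Class II: 3/5 of 17408580 = 10445148; 10,445,148 required, 10,440,455 in favor — not approved.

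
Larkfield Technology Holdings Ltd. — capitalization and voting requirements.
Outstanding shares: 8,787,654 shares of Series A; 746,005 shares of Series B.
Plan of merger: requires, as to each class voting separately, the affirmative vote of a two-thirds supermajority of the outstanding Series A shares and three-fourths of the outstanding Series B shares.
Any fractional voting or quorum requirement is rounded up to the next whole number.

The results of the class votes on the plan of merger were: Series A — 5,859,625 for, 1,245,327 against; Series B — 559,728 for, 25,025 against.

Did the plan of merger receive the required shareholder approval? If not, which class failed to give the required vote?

Approved — every class gave the required vote.

Series A: 2/3 of 8787654 = 5858436; 5,858,436 required, 5,859,625 in favor — approved.
Series B: 3/4 of 746005 = 559503.75, rounded up to 559504; 559,504 required, 559,728 in favor — approved.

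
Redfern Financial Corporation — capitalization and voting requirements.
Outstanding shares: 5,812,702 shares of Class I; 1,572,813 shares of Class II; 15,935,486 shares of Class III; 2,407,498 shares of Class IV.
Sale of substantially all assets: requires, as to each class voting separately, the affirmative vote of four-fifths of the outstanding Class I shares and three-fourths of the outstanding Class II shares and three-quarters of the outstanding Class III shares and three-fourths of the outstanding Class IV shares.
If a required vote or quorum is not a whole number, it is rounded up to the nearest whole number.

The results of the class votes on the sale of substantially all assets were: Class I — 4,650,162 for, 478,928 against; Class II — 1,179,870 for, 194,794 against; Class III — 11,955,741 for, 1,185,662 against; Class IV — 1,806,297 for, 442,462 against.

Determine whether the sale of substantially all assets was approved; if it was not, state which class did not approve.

Approved — every class gave the required vote.

Class I: 4/5 of 5812702 = 4650161.60, rounded up to 4650162; 4,650,162 required, 4,650,162 in favor — approved.
Class II: 3/4 of 1572813 = 1179609.75, rounded up to 1179610; 1,179,610 required, 1,179,870 in favor — approved.
Class III: 3/4 of 15935486 = 11951614.50, rounded up to 11951615; 11,951,615 required, 11,955,741 in favor — approved.
Class IV: 3/4 of 2407498 = 1805623.50, rounded up to 1805624; 1,805,624 required, 1,806,297 in favor — approved.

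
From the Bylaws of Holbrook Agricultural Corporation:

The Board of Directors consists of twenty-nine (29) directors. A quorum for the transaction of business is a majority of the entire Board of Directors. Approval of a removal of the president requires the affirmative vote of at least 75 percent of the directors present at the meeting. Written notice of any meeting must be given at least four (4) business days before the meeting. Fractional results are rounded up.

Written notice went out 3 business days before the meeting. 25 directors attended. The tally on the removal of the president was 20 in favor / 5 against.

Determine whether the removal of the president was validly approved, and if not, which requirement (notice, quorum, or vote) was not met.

Invalid — notice requirement not satisfied.

Notice: 3 business days given; 4 required (3 < 4). Not satisfied.
Quorum: 25 present; quorum is 15. Satisfied.
Vote: the removal of the president requires three-fourths of the directors present (25). 3/4 of 25 = 18.75, rounded up to 19, so 19 affirmative votes are needed; 20 voted in favor. Satisfied.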